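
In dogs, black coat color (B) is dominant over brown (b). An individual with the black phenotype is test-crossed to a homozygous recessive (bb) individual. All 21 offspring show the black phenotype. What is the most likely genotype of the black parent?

Test cross: ? × bb
All offspring are black.
If the unknown parent were heterozygous (Bb), about half of 21 offspring would be brown; none are. The unknown parent is most likely homozygous dominant (BB).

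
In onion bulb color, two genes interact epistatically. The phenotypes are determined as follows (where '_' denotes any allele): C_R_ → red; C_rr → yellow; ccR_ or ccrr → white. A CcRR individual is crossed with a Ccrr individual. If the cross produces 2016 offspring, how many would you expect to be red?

Cross: CcRR × Ccrr — consider each gene separately:
C gene: Cc × Cc → 1 CC, 2 Cc, 1 cc → 3 C_ : 1 cc (out of 4)
R gene: RR × rr → 4 Rr → 4 R_ (out of 4)
Genotype classes (out of 4 × 4 = 16): C_R_ = 3×4 = 12; ccR_ = 1×4 = 4
Apply the phenotype rules: C_R_ (12) → red; ccR_ (4) → white
Phenotype counts (out of 16): 12 red, 4 white
red: 12 out of 16 → fraction 3/4
Expected count = 3/4 × 2016 = 1512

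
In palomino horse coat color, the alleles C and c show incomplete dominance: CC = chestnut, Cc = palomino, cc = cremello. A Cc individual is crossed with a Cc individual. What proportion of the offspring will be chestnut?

Punnett square for Cc × Cc:
Offspring genotypes: 1 CC, 2 Cc, 1 cc
Phenotype counts: 1 chestnut, 2 palomino, 1 cremello
chestnut: 1 out of 4
Probability: 1/4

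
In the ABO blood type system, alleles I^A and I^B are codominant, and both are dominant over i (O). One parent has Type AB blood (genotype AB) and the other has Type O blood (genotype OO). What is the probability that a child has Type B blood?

Cross: AB × OO
Possible offspring genotypes: 2 AO, 2 BO
Blood type counts: 2 Type A, 2 Type B
Probability of Type B: 2/4 = 1/2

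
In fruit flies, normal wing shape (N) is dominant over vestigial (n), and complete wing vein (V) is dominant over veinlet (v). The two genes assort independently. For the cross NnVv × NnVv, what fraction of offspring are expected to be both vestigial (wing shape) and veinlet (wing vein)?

Dihybrid cross NnVv × NnVv — consider each gene separately:
wing shape: Nn × Nn → 1 NN, 2 Nn, 1 nn → 3 N_ : 1 nn (out of 4)
wing vein: Vv × Vv → 1 VV, 2 Vv, 1 vv → 3 V_ : 1 vv (out of 4)
Looking for: vestigial (nn) and veinlet (vv)
P(vestigial) = 1/4, P(veinlet) = 1/4
P(both) = 1/4 × 1/4 = 1/16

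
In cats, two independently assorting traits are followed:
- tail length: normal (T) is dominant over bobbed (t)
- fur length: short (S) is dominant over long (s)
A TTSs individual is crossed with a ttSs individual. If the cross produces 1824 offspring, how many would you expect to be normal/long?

Dihybrid cross TTSs × ttSs — consider each gene separately:
tail length: TT × tt → 4 Tt → 4 T_ (out of 4)
fur length: Ss × Ss → 1 SS, 2 Ss, 1 ss → 3 S_ : 1 ss (out of 4)
Combine (counts out of 4 × 4 = 16): normal/short (T_S_) = 4×3 = 12; normal/long (T_ss) = 4×1 = 4
Phenotype counts (out of 16): 12 normal/short, 4 normal/long
normal/long: 4 out of 16 → fraction 1/4
Expected count = 1/4 × 1824 = 456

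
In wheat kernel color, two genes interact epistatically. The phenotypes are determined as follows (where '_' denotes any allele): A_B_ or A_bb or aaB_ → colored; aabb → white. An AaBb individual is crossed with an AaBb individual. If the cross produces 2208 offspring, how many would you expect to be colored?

Cross: AaBb × AaBb — consider each gene separately:
A gene: Aa × Aa → 1 AA, 2 Aa, 1 aa → 3 A_ : 1 aa (out of 4)
B gene: Bb × Bb → 1 BB, 2 Bb, 1 bb → 3 B_ : 1 bb (out of 4)
Genotype classes (out of 4 × 4 = 16): A_B_ = 3×3 = 9; A_bb = 3×1 = 3; aaB_ = 1×3 = 3; aabb = 1×1 = 1
Apply the phenotype rules: A_B_ (9) + A_bb (3) + aaB_ (3) → colored; aabb (1) → white
Phenotype counts (out of 16): 15 colored, 1 white
colored: 15 out of 16 → fraction 15/16
Expected count = 15/16 × 2208 = 2070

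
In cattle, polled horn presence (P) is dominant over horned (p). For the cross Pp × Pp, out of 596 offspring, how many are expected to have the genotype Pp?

Punnett square for Pp × Pp:
Offspring genotypes: 1 PP, 2 Pp, 1 pp
Total offspring: 4
Count with target: 2
Probability: 2/4 = 1/2
Expected count = 1/2 × 596 = 298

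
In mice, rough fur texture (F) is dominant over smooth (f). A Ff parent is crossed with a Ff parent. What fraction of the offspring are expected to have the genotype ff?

Punnett square for Ff × Ff:
Offspring genotypes: 1 FF, 2 Ff, 1 ff
Total offspring: 4
Count with target: 1
Probability: 1/4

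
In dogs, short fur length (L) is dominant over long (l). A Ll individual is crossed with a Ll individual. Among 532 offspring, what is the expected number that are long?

Punnett square for Ll × Ll:
Offspring genotypes: 1 LL, 2 Ll, 1 ll
short: 3, long: 1
long: 1 out of 4 → fraction 1/4
Expected count = 1/4 × 532 = 133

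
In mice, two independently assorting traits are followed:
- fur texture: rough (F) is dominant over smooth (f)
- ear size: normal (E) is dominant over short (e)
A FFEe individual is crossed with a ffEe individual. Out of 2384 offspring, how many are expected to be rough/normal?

Dihybrid cross FFEe × ffEe — consider each gene separately:
fur texture: FF × ff → 4 Ff → 4 F_ (out of 4)
ear size: Ee × Ee → 1 EE, 2 Ee, 1 ee → 3 E_ : 1 ee (out of 4)
Combine (counts out of 4 × 4 = 16): rough/normal (F_E_) = 4×3 = 12; rough/short (F_ee) = 4×1 = 4
Phenotype counts (out of 16): 12 rough/normal, 4 rough/short
rough/normal: 12 out of 16 → fraction 3/4
Expected count = 3/4 × 2384 = 1788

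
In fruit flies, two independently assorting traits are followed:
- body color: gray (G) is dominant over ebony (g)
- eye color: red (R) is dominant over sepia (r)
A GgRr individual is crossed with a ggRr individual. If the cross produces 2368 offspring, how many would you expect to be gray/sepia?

Dihybrid cross GgRr × ggRr — consider each gene separately:
body color: Gg × gg → 2 Gg, 2 gg → 2 G_ : 2 gg (out of 4)
eye color: Rr × Rr → 1 RR, 2 Rr, 1 rr → 3 R_ : 1 rr (out of 4)
Combine (counts out of 4 × 4 = 16): gray/red (G_R_) = 2×3 = 6; gray/sepia (G_rr) = 2×1 = 2; ebony/red (ggR_) = 2×3 = 6; ebony/sepia (ggrr) = 2×1 = 2
Phenotype counts (out of 16): 6 gray/red, 2 gray/sepia, 6 ebony/red, 2 ebony/sepia
gray/sepia: 2 out of 16 → fraction 1/8
Expected count = 1/8 × 2368 = 296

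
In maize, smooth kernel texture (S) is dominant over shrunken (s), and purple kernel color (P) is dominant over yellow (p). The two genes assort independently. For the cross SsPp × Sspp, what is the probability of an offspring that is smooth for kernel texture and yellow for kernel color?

Dihybrid cross SsPp × Sspp — consider each gene separately:
kernel texture: Ss × Ss → 1 SS, 2 Ss, 1 ss → 3 S_ : 1 ss (out of 4)
kernel color: Pp × pp → 2 Pp, 2 pp → 2 P_ : 2 pp (out of 4)
Looking for: smooth (S_) and yellow (pp)
P(smooth) = 3/4, P(yellow) = 2/4
P(both) = 3/4 × 2/4 = 6/16 = 3/8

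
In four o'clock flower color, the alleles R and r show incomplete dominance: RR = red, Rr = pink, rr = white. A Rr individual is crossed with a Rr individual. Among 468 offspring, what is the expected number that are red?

Punnett square for Rr × Rr:
Offspring genotypes: 1 RR, 2 Rr, 1 rr
Phenotype counts: 1 red, 2 pink, 1 white
red: 1 out of 4 → fraction 1/4
Expected count = 1/4 × 468 = 117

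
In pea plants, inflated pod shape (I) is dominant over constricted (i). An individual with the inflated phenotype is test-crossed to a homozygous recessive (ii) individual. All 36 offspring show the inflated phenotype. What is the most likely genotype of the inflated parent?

Test cross: ? × ii
All offspring are inflated.
If the unknown parent were heterozygous (Ii), about half of 36 offspring would be constricted; none are. The unknown parent is most likely homozygous dominant (II).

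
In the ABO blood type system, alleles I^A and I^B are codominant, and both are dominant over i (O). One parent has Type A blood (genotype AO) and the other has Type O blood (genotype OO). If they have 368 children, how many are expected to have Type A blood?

Cross: AO × OO
Possible offspring genotypes: 2 AO, 2 OO
Blood type counts: 2 Type A, 2 Type O
Probability of Type A: 2/4 = 1/2
Expected count = 1/2 × 368 = 184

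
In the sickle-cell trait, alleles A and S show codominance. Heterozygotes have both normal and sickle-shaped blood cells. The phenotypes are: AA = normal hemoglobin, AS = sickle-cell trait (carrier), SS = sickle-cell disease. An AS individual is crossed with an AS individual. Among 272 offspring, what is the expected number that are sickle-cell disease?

Punnett square for AS × AS:
Offspring genotypes: 1 AA, 2 AS, 1 SS
Phenotype counts: 1 normal hemoglobin, 2 sickle-cell trait (carrier), 1 sickle-cell disease
sickle-cell disease: 1 out of 4 → fraction 1/4
Expected count = 1/4 × 272 = 68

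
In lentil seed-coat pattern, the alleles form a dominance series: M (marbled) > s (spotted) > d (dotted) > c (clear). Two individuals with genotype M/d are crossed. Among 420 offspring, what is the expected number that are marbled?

Cross: M/d × M/d
Allele dominance: M > s > d > c
Offspring genotypes: 1 M/M, 2 M/d, 1 d/d
Phenotype counts: 3 marbled, 1 dotted
marbled: 3 out of 4 → fraction 3/4
Expected count = 3/4 × 420 = 315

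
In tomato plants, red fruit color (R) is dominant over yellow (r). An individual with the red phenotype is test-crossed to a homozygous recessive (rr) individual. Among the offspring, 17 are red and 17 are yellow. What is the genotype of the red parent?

Test cross: ? × rr
Offspring: 17 red, 17 yellow — approximately 1:1.
A 1:1 ratio in a test cross indicates the unknown parent is heterozygous (Rr).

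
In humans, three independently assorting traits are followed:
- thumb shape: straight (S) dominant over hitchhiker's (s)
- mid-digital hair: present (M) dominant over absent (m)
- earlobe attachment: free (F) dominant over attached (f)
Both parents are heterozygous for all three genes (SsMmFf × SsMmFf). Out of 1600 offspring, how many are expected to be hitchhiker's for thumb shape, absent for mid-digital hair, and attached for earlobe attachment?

Trihybrid cross: SsMmFf × SsMmFf
Each trait segregates independently with a 3:1 phenotypic ratio, so each gene contributes 3/4 (dominant) or 1/4 (recessive).
Target: hitchhiker's (thumb shape), absent (mid-digital hair), attached (earlobe attachment)
Probability = product of independent per-trait probabilities
= 1/4 × 1/4 × 1/4 = 1/64
Expected count = 1/64 × 1600 = 25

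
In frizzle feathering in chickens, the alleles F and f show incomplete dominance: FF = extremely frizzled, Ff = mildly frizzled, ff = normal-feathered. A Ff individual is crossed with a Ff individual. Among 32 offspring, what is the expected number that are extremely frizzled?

Punnett square for Ff × Ff:
Offspring genotypes: 1 FF, 2 Ff, 1 ff
Phenotype counts: 1 extremely frizzled, 2 mildly frizzled, 1 normal-feathered
extremely frizzled: 1 out of 4 → fraction 1/4
Expected count = 1/4 × 32 = 8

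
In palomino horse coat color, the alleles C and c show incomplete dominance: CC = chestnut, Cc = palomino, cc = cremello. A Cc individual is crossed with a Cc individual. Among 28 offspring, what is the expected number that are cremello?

Punnett square for Cc × Cc:
Offspring genotypes: 1 CC, 2 Cc, 1 cc
Phenotype counts: 1 chestnut, 2 palomino, 1 cremello
cremello: 1 out of 4 → fraction 1/4
Expected count = 1/4 × 28 = 7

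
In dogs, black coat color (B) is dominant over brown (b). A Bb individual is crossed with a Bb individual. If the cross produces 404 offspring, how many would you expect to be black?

Punnett square for Bb × Bb:
Offspring genotypes: 1 BB, 2 Bb, 1 bb
black: 3, brown: 1
black: 3 out of 4 → fraction 3/4
Expected count = 3/4 × 404 = 303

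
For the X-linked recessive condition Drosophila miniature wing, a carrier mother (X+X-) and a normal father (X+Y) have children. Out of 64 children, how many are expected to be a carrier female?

Cross: X+X- × X+Y
Offspring: 1 X+X+, 1 X+Y, 1 X+X-, 1 X-Y
Probability of a carrier female: 1/4
Expected count = 1/4 × 64 = 16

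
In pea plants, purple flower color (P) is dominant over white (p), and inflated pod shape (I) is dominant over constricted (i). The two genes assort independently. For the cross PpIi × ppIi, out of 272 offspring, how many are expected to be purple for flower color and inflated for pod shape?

Dihybrid cross PpIi × ppIi — consider each gene separately:
flower color: Pp × pp → 2 Pp, 2 pp → 2 P_ : 2 pp (out of 4)
pod shape: Ii × Ii → 1 II, 2 Ii, 1 ii → 3 I_ : 1 ii (out of 4)
Looking for: purple (P_) and inflated (I_)
P(purple) = 2/4, P(inflated) = 3/4
P(both) = 2/4 × 3/4 = 6/16 = 3/8
Expected count = 3/8 × 272 = 102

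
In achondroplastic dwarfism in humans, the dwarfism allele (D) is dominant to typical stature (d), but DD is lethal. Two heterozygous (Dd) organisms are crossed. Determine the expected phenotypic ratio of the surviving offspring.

Cross: Dd × Dd
Punnett square offspring (before lethality): 1 DD, 2 Dd, 1 dd
The DD genotype is lethal (embryos die); surviving offspring: 2 Dd, 1 dd
Ratio: 2 achondroplastic dwarf : 1 typical stature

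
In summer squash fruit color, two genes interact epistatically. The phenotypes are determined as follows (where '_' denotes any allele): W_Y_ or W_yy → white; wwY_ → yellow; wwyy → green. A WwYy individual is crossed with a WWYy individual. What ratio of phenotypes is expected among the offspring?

Cross: WwYy × WWYy — consider each gene separately:
W gene: Ww × WW → 2 WW, 2 Ww → 4 W_ (out of 4)
Y gene: Yy × Yy → 1 YY, 2 Yy, 1 yy → 3 Y_ : 1 yy (out of 4)
Genotype classes (out of 4 × 4 = 16): W_Y_ = 4×3 = 12; W_yy = 4×1 = 4
Apply the phenotype rules: W_Y_ (12) + W_yy (4) → white
Phenotype counts (out of 16): 16 white
Ratio: all white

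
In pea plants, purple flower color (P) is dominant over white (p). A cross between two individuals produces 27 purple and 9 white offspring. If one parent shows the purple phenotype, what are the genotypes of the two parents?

Observed offspring: 27 purple, 9 white
The observed ratio simplifies to 3:1. White (pp) offspring appear, so each parent must contribute one p allele. The parent stated to show purple carries P, so it is Pp. The other parent is then either Pp or pp: Pp × pp would give a 1:1 split, whereas Pp × Pp gives 3:1 — matching the data. So both parents are heterozygous (Pp × Pp).
Parent genotypes: Pp × Pp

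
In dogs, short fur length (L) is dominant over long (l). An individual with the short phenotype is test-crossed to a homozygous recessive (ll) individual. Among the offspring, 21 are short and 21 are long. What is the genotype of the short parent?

Test cross: ? × ll
Offspring: 21 short, 21 long — approximately 1:1.
A 1:1 ratio in a test cross indicates the unknown parent is heterozygous (Ll).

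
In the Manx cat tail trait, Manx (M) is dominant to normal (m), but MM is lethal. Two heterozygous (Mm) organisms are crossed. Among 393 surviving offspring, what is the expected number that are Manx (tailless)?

Cross: Mm × Mm
Punnett square offspring (before lethality): 1 MM, 2 Mm, 1 mm
The MM genotype is lethal (embryos die); surviving offspring: 2 Mm, 1 mm
Manx (tailless): 2 out of 3 → fraction 2/3
Expected count = 2/3 × 393 = 262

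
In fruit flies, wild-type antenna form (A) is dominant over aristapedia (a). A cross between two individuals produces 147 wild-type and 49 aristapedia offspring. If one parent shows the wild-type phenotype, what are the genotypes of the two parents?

Observed offspring: 147 wild-type, 49 aristapedia
The observed ratio simplifies to 3:1. Aristapedia (aa) offspring appear, so each parent must contribute one a allele. The parent stated to show wild-type carries A, so it is Aa. The other parent is then either Aa or aa: Aa × aa would give a 1:1 split, whereas Aa × Aa gives 3:1 — matching the data. So both parents are heterozygous (Aa × Aa).
Parent genotypes: Aa × Aa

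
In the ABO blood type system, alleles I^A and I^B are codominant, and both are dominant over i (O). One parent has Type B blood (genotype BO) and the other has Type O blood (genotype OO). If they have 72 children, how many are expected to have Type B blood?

Cross: BO × OO
Possible offspring genotypes: 2 BO, 2 OO
Blood type counts: 2 Type B, 2 Type O
Probability of Type B: 2/4 = 1/2
Expected count = 1/2 × 72 = 36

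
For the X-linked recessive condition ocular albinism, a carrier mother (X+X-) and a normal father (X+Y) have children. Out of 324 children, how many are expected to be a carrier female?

Cross: X+X- × X+Y
Offspring: 1 X+X+, 1 X+Y, 1 X+X-, 1 X-Y
Probability of a carrier female: 1/4
Expected count = 1/4 × 324 = 81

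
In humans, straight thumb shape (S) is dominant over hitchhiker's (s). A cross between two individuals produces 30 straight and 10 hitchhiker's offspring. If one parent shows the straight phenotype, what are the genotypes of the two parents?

Observed offspring: 30 straight, 10 hitchhiker's
The observed ratio simplifies to 3:1. Hitchhiker's (ss) offspring appear, so each parent must contribute one s allele. The parent stated to show straight carries S, so it is Ss. The other parent is then either Ss or ss: Ss × ss would give a 1:1 split, whereas Ss × Ss gives 3:1 — matching the data. So both parents are heterozygous (Ss × Ss).
Parent genotypes: Ss × Ss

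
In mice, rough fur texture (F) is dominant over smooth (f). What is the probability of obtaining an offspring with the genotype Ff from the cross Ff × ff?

Punnett square for Ff × ff:
Offspring genotypes: 2 Ff, 2 ff
Total offspring: 4
Count with target: 2
Probability: 2/4 = 1/2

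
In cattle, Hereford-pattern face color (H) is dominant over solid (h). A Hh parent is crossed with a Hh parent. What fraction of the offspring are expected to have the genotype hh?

Punnett square for Hh × Hh:
Offspring genotypes: 1 HH, 2 Hh, 1 hh
Total offspring: 4
Count with target: 1
Probability: 1/4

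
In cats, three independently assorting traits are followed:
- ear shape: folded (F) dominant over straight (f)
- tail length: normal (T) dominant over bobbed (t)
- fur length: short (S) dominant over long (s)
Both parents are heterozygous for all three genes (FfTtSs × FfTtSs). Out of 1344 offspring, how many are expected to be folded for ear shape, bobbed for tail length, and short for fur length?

Trihybrid cross: FfTtSs × FfTtSs
Each trait segregates independently with a 3:1 phenotypic ratio, so each gene contributes 3/4 (dominant) or 1/4 (recessive).
Target: folded (ear shape), bobbed (tail length), short (fur length)
Probability = product of independent per-trait probabilities
= 3/4 × 1/4 × 3/4 = 9/64
Expected count = 9/64 × 1344 = 189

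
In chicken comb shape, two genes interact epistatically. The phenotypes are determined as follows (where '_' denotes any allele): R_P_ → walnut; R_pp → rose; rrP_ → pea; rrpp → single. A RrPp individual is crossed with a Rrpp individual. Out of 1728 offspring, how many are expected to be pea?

Cross: RrPp × Rrpp — consider each gene separately:
R gene: Rr × Rr → 1 RR, 2 Rr, 1 rr → 3 R_ : 1 rr (out of 4)
P gene: Pp × pp → 2 Pp, 2 pp → 2 P_ : 2 pp (out of 4)
Genotype classes (out of 4 × 4 = 16): R_P_ = 3×2 = 6; R_pp = 3×2 = 6; rrP_ = 1×2 = 2; rrpp = 1×2 = 2
Apply the phenotype rules: R_P_ (6) → walnut; R_pp (6) → rose; rrP_ (2) → pea; rrpp (2) → single
Phenotype counts (out of 16): 6 walnut, 6 rose, 2 pea, 2 single
pea: 2 out of 16 → fraction 1/8
Expected count = 1/8 × 1728 = 216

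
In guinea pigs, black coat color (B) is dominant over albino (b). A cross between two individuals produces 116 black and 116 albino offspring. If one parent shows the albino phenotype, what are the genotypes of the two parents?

Observed offspring: 116 black, 116 albino
The observed ratio simplifies to 1:1. One parent shows albino, so its genotype must be bb. A 1:1 offspring split requires the other parent to be heterozygous (Bb).
Parent genotypes: bb × Bb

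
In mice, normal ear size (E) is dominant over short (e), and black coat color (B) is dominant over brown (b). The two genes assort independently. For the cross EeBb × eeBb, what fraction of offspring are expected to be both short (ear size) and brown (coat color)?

Dihybrid cross EeBb × eeBb — consider each gene separately:
ear size: Ee × ee → 2 Ee, 2 ee → 2 E_ : 2 ee (out of 4)
coat color: Bb × Bb → 1 BB, 2 Bb, 1 bb → 3 B_ : 1 bb (out of 4)
Looking for: short (ee) and brown (bb)
P(short) = 2/4, P(brown) = 1/4
P(both) = 2/4 × 1/4 = 2/16 = 1/8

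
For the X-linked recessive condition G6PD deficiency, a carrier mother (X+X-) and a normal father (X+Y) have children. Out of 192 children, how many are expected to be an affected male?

Cross: X+X- × X+Y
Offspring: 1 X+X+, 1 X+Y, 1 X+X-, 1 X-Y
Probability of an affected male: 1/4
Expected count = 1/4 × 192 = 48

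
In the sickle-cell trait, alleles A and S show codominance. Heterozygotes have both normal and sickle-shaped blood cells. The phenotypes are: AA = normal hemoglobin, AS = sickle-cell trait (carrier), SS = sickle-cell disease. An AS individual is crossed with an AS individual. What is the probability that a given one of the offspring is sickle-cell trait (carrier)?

Punnett square for AS × AS:
Offspring genotypes: 1 AA, 2 AS, 1 SS
Phenotype counts: 1 normal hemoglobin, 2 sickle-cell trait (carrier), 1 sickle-cell disease
sickle-cell trait (carrier): 2 out of 4
Probability: 2/4 = 1/2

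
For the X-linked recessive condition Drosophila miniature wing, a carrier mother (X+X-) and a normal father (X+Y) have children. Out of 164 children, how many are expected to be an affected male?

Cross: X+X- × X+Y
Offspring: 1 X+X+, 1 X+Y, 1 X+X-, 1 X-Y
Probability of an affected male: 1/4
Expected count = 1/4 × 164 = 41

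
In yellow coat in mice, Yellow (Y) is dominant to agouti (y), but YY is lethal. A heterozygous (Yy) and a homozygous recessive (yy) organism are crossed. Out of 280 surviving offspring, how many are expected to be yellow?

Cross: Yy × yy
Punnett square offspring (before lethality): 2 Yy, 2 yy
No YY offspring are produced in this cross.
yellow: 2 out of 4 → fraction 1/2
Expected count = 1/2 × 280 = 140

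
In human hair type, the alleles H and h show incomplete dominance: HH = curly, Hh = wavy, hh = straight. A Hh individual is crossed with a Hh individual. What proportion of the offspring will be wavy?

Punnett square for Hh × Hh:
Offspring genotypes: 1 HH, 2 Hh, 1 hh
Phenotype counts: 1 curly, 2 wavy, 1 straight
wavy: 2 out of 4
Probability: 2/4 = 1/2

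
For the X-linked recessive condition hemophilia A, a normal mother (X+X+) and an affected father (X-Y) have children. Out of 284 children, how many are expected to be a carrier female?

Cross: X+X+ × X-Y
Offspring: 2 X+X-, 2 X+Y
Probability of a carrier female: 2/4 = 1/2
Expected count = 1/2 × 284 = 142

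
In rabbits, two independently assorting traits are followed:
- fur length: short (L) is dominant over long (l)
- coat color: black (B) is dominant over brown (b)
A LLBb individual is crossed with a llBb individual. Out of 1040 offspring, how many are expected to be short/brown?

Dihybrid cross LLBb × llBb — consider each gene separately:
fur length: LL × ll → 4 Ll → 4 L_ (out of 4)
coat color: Bb × Bb → 1 BB, 2 Bb, 1 bb → 3 B_ : 1 bb (out of 4)
Combine (counts out of 4 × 4 = 16): short/black (L_B_) = 4×3 = 12; short/brown (L_bb) = 4×1 = 4
Phenotype counts (out of 16): 12 short/black, 4 short/brown
short/brown: 4 out of 16 → fraction 1/4
Expected count = 1/4 × 1040 = 260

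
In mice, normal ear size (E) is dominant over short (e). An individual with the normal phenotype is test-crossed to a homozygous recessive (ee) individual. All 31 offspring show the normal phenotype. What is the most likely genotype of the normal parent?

Test cross: ? × ee
All offspring are normal.
If the unknown parent were heterozygous (Ee), about half of 31 offspring would be short; none are. The unknown parent is most likely homozygous dominant (EE).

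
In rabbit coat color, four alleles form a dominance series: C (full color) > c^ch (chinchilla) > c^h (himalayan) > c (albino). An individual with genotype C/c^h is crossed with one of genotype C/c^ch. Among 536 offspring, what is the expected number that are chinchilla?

Cross: C/c^h × C/c^ch
Allele dominance: C > c^ch > c^h > c
Offspring genotypes: 1 C/C, 1 C/c^ch, 1 C/c^h, 1 c^ch/c^h
Phenotype counts: 3 full color, 1 chinchilla
chinchilla: 1 out of 4 → fraction 1/4
Expected count = 1/4 × 536 = 134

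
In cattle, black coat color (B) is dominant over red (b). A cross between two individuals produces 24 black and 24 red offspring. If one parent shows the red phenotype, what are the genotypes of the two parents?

Observed offspring: 24 black, 24 red
The observed ratio simplifies to 1:1. One parent shows red, so its genotype must be bb. A 1:1 offspring split requires the other parent to be heterozygous (Bb).
Parent genotypes: bb × Bb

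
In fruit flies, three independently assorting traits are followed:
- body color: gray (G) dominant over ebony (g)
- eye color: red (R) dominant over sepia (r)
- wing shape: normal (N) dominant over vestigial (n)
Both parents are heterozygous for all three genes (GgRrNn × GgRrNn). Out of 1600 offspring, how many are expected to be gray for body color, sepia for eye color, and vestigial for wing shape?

Trihybrid cross: GgRrNn × GgRrNn
Each trait segregates independently with a 3:1 phenotypic ratio, so each gene contributes 3/4 (dominant) or 1/4 (recessive).
Target: gray (body color), sepia (eye color), vestigial (wing shape)
Probability = product of independent per-trait probabilities
= 3/4 × 1/4 × 1/4 = 3/64
Expected count = 3/64 × 1600 = 75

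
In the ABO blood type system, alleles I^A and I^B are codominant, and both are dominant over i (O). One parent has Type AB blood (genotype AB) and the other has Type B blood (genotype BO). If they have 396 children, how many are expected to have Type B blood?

Cross: AB × BO
Possible offspring genotypes: 1 AB, 1 AO, 1 BB, 1 BO
Blood type counts: 1 Type AB, 1 Type A, 2 Type B
Probability of Type B: 2/4 = 1/2
Expected count = 1/2 × 396 = 198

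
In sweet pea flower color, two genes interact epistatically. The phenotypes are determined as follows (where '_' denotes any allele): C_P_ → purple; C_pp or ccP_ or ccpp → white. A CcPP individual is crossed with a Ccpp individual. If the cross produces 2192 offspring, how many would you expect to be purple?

Cross: CcPP × Ccpp — consider each gene separately:
C gene: Cc × Cc → 1 CC, 2 Cc, 1 cc → 3 C_ : 1 cc (out of 4)
P gene: PP × pp → 4 Pp → 4 P_ (out of 4)
Genotype classes (out of 4 × 4 = 16): C_P_ = 3×4 = 12; ccP_ = 1×4 = 4
Apply the phenotype rules: C_P_ (12) → purple; ccP_ (4) → white
Phenotype counts (out of 16): 12 purple, 4 white
purple: 12 out of 16 → fraction 3/4
Expected count = 3/4 × 2192 = 1644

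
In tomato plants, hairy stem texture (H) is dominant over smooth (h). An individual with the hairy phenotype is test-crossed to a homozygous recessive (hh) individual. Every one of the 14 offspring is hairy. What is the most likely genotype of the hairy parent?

Test cross: ? × hh
All offspring are hairy.
If the unknown parent were heterozygous (Hh), about half of 14 offspring would be smooth; none are. The unknown parent is most likely homozygous dominant (HH).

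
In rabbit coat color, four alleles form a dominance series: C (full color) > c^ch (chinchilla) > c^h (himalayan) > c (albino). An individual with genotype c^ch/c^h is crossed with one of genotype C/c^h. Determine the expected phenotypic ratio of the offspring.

Cross: c^ch/c^h × C/c^h
Allele dominance: C > c^ch > c^h > c
Offspring genotypes: 1 C/c^ch, 1 c^ch/c^h, 1 C/c^h, 1 c^h/c^h
Phenotype counts: 2 full color, 1 chinchilla, 1 himalayan
Ratio: 2 full color : 1 chinchilla : 1 himalayan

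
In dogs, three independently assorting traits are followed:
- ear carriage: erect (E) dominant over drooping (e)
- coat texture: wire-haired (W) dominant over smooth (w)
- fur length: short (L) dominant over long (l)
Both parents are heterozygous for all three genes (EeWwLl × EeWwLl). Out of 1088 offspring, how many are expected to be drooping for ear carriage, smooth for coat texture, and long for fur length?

Trihybrid cross: EeWwLl × EeWwLl
Each trait segregates independently with a 3:1 phenotypic ratio, so each gene contributes 3/4 (dominant) or 1/4 (recessive).
Target: drooping (ear carriage), smooth (coat texture), long (fur length)
Probability = product of independent per-trait probabilities
= 1/4 × 1/4 × 1/4 = 1/64
Expected count = 1/64 × 1088 = 17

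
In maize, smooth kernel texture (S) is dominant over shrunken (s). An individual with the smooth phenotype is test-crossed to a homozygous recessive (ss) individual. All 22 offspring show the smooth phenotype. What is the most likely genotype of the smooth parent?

Test cross: ? × ss
All offspring are smooth.
If the unknown parent were heterozygous (Ss), about half of 22 offspring would be shrunken; none are. The unknown parent is most likely homozygous dominant (SS).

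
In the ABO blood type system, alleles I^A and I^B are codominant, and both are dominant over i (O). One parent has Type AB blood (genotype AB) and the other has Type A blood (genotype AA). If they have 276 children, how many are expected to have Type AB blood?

Cross: AB × AA
Possible offspring genotypes: 2 AA, 2 AB
Blood type counts: 2 Type A, 2 Type AB
Probability of Type AB: 2/4 = 1/2
Expected count = 1/2 × 276 = 138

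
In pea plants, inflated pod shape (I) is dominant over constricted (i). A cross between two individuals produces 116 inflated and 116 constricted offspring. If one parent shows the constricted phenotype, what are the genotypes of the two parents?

Observed offspring: 116 inflated, 116 constricted
The observed ratio simplifies to 1:1. One parent shows constricted, so its genotype must be ii. A 1:1 offspring split requires the other parent to be heterozygous (Ii).
Parent genotypes: ii × Ii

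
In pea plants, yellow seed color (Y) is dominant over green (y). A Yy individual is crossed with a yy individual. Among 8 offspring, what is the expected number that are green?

Punnett square for Yy × yy:
Offspring genotypes: 2 Yy, 2 yy
yellow: 2, green: 2
green: 2 out of 4 → fraction 1/2
Expected count = 1/2 × 8 = 4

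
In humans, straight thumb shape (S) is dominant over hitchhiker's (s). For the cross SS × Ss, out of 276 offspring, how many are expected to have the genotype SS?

Punnett square for SS × Ss:
Offspring genotypes: 2 SS, 2 Ss
Total offspring: 4
Count with target: 2
Probability: 2/4 = 1/2
Expected count = 1/2 × 276 = 138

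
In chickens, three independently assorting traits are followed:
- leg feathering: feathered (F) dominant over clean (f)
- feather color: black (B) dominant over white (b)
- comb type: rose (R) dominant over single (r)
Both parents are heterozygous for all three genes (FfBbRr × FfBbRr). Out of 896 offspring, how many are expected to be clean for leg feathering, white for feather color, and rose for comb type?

Trihybrid cross: FfBbRr × FfBbRr
Each trait segregates independently with a 3:1 phenotypic ratio, so each gene contributes 3/4 (dominant) or 1/4 (recessive).
Target: clean (leg feathering), white (feather color), rose (comb type)
Probability = product of independent per-trait probabilities
= 1/4 × 1/4 × 3/4 = 3/64
Expected count = 3/64 × 896 = 42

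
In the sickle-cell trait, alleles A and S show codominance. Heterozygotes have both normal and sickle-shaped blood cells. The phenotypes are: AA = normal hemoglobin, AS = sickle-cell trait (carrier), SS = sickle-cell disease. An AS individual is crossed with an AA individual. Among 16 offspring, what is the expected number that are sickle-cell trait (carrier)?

Punnett square for AS × AA:
Offspring genotypes: 2 AA, 2 AS
Phenotype counts: 2 normal hemoglobin, 2 sickle-cell trait (carrier)
sickle-cell trait (carrier): 2 out of 4 → fraction 1/2
Expected count = 1/2 × 16 = 8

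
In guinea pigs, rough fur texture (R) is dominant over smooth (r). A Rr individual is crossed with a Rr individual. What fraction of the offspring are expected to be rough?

Punnett square for Rr × Rr:
Offspring genotypes: 1 RR, 2 Rr, 1 rr
rough: 3, smooth: 1
rough: 3 out of 4
Probability: 3/4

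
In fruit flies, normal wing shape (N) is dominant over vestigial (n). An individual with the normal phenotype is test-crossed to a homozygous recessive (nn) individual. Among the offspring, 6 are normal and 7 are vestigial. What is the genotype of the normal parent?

Test cross: ? × nn
Offspring: 6 normal, 7 vestigial — approximately 1:1.
A 1:1 ratio in a test cross indicates the unknown parent is heterozygous (Nn).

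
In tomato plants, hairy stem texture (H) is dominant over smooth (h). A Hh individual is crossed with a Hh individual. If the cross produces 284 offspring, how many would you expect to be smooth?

Punnett square for Hh × Hh:
Offspring genotypes: 1 HH, 2 Hh, 1 hh
hairy: 3, smooth: 1
smooth: 1 out of 4 → fraction 1/4
Expected count = 1/4 × 284 = 71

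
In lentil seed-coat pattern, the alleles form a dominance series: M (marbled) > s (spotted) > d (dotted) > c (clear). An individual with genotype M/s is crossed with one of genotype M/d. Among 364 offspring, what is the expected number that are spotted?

Cross: M/s × M/d
Allele dominance: M > s > d > c
Offspring genotypes: 1 M/M, 1 M/d, 1 M/s, 1 s/d
Phenotype counts: 3 marbled, 1 spotted
spotted: 1 out of 4 → fraction 1/4
Expected count = 1/4 × 364 = 91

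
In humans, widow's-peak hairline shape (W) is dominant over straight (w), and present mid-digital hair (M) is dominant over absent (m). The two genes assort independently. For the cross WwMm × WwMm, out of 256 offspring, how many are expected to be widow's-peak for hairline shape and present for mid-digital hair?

Dihybrid cross WwMm × WwMm — consider each gene separately:
hairline shape: Ww × Ww → 1 WW, 2 Ww, 1 ww → 3 W_ : 1 ww (out of 4)
mid-digital hair: Mm × Mm → 1 MM, 2 Mm, 1 mm → 3 M_ : 1 mm (out of 4)
Looking for: widow's-peak (W_) and present (M_)
P(widow's-peak) = 3/4, P(present) = 3/4
P(both) = 3/4 × 3/4 = 9/16
Expected count = 9/16 × 256 = 144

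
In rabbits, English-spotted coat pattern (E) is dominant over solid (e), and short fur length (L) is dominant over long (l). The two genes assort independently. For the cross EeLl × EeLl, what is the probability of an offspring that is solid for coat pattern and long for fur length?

Dihybrid cross EeLl × EeLl — consider each gene separately:
coat pattern: Ee × Ee → 1 EE, 2 Ee, 1 ee → 3 E_ : 1 ee (out of 4)
fur length: Ll × Ll → 1 LL, 2 Ll, 1 ll → 3 L_ : 1 ll (out of 4)
Looking for: solid (ee) and long (ll)
P(solid) = 1/4, P(long) = 1/4
P(both) = 1/4 × 1/4 = 1/16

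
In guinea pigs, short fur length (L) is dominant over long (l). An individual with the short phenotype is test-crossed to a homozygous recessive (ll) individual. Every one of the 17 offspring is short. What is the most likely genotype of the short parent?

Test cross: ? × ll
All offspring are short.
If the unknown parent were heterozygous (Ll), about half of 17 offspring would be long; none are. The unknown parent is most likely homozygous dominant (LL).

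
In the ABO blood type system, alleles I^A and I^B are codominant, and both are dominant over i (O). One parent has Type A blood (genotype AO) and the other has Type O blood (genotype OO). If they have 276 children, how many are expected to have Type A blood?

Cross: AO × OO
Possible offspring genotypes: 2 AO, 2 OO
Blood type counts: 2 Type A, 2 Type O
Probability of Type A: 2/4 = 1/2
Expected count = 1/2 × 276 = 138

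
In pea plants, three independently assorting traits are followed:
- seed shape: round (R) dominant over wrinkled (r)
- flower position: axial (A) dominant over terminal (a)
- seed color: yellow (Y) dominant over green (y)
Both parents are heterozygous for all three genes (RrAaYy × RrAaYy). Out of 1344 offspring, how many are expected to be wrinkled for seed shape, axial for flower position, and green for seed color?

Trihybrid cross: RrAaYy × RrAaYy
Each trait segregates independently with a 3:1 phenotypic ratio, so each gene contributes 3/4 (dominant) or 1/4 (recessive).
Target: wrinkled (seed shape), axial (flower position), green (seed color)
Probability = product of independent per-trait probabilities
= 1/4 × 3/4 × 1/4 = 3/64
Expected count = 3/64 × 1344 = 63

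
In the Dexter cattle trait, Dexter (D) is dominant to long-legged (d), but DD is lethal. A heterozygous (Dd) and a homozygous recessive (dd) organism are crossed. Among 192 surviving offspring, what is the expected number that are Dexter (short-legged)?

Cross: Dd × dd
Punnett square offspring (before lethality): 2 Dd, 2 dd
No DD offspring are produced in this cross.
Dexter (short-legged): 2 out of 4 → fraction 1/2
Expected count = 1/2 × 192 = 96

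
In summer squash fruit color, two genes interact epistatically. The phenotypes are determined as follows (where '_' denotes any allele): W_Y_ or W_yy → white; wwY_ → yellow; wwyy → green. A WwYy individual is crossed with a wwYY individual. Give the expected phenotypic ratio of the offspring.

Cross: WwYy × wwYY — consider each gene separately:
W gene: Ww × ww → 2 Ww, 2 ww → 2 W_ : 2 ww (out of 4)
Y gene: Yy × YY → 2 YY, 2 Yy → 4 Y_ (out of 4)
Genotype classes (out of 4 × 4 = 16): W_Y_ = 2×4 = 8; wwY_ = 2×4 = 8
Apply the phenotype rules: W_Y_ (8) → white; wwY_ (8) → yellow
Phenotype counts (out of 16): 8 white, 8 yellow
Ratio: 1 white : 1 yellow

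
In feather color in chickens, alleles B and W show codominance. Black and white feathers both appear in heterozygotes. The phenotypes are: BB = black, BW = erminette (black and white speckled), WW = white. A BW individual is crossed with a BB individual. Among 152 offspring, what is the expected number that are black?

Punnett square for BW × BB:
Offspring genotypes: 2 BB, 2 BW
Phenotype counts: 2 black, 2 erminette (black and white speckled)
black: 2 out of 4 → fraction 1/2
Expected count = 1/2 × 152 = 76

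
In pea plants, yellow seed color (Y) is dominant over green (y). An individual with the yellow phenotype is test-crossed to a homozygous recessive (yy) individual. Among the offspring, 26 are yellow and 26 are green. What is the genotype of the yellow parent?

Test cross: ? × yy
Offspring: 26 yellow, 26 green — approximately 1:1.
A 1:1 ratio in a test cross indicates the unknown parent is heterozygous (Yy).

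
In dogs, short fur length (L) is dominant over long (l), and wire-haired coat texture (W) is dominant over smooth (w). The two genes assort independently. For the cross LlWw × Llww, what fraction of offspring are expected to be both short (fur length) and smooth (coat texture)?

Dihybrid cross LlWw × Llww — consider each gene separately:
fur length: Ll × Ll → 1 LL, 2 Ll, 1 ll → 3 L_ : 1 ll (out of 4)
coat texture: Ww × ww → 2 Ww, 2 ww → 2 W_ : 2 ww (out of 4)
Looking for: short (L_) and smooth (ww)
P(short) = 3/4, P(smooth) = 2/4
P(both) = 3/4 × 2/4 = 6/16 = 3/8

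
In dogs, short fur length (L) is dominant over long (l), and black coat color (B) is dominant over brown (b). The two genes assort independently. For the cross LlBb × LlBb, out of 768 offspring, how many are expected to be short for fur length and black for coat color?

Dihybrid cross LlBb × LlBb — consider each gene separately:
fur length: Ll × Ll → 1 LL, 2 Ll, 1 ll → 3 L_ : 1 ll (out of 4)
coat color: Bb × Bb → 1 BB, 2 Bb, 1 bb → 3 B_ : 1 bb (out of 4)
Looking for: short (L_) and black (B_)
P(short) = 3/4, P(black) = 3/4
P(both) = 3/4 × 3/4 = 9/16
Expected count = 9/16 × 768 = 432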